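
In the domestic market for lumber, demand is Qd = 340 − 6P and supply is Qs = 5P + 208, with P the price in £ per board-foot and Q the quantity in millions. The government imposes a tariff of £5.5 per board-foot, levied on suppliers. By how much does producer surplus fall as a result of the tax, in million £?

Producer surplus falls by £781.5 million.

Before the tax: set 340 − 6P = 5P + 208 → P* = £12, Q* = 268.
With the tax collected from suppliers, supply shifts: Qs = 5(P − 5.5) + 208.
Solving gives Q = 253 with buyers paying £14.5 and suppliers receiving £9 (the £5.5 wedge).
ΔPS is the trapezoid between Q = 253 and Q = 268 of height £3: ½ · (268 + 253) · 3 = £781.5.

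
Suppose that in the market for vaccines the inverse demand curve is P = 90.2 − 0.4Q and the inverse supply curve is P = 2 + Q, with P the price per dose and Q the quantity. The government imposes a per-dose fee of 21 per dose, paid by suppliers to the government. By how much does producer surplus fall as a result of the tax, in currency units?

Producer surplus falls by 832.5.

Inverting to Q(P) form: Qd = 225.5 − 2.5P; Qs = P − 2.
Without the tax, 225.5 − 2.5P = P − 2 gives 3.5P = 227.5, so P* = 65 and Q* = 63.
With the tax collected from suppliers, supply shifts: Qs = (P − 21) − 2.
New equilibrium: buyers pay 71, suppliers receive 50, Q = 48. (Wedge: Pb − Ps = 21.)
ΔPS is the trapezoid between Q = 48 and Q = 63 of height 15: ½ · (63 + 48) · 15 = 832.5.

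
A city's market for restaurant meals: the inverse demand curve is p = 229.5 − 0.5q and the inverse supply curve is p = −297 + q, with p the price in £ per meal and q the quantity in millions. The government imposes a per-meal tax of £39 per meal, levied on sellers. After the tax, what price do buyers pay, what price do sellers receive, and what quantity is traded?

Buyers pay £67; sellers receive £28; quantity = 325.

Inverting to q(p) form: qd = 459 − 2p; qs = p + 297.
Before the tax: set 459 − 2p = p + 297 → p* = £54, q* = 351.
With the tax collected from sellers, supply shifts: qs = (p − 39) + 297.
New equilibrium: buyers pay £67, sellers receive £28, q = 325. (Wedge: pb − ps = 39.)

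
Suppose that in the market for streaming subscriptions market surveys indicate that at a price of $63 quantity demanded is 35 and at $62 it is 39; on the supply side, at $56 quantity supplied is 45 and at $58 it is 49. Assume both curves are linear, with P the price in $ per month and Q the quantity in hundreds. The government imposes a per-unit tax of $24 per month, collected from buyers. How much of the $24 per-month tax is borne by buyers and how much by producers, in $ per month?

Buyers bear $8 per month; producers bear $16 per month.

Demand slope: (39 − 35)/(62 − 63) = -4, so Qd = 287 − 4P.
Supply slope: (49 − 45)/(58 − 56) = 2, so Qs = 2P − 67.
Before the tax: set 287 − 4P = 2P − 67 → P* = $59, Q* = 51.
With the tax collected from buyers, demand (in seller-price terms) shifts: Qd = 287 − 4(P + 24).
New equilibrium: buyers pay $67, producers receive $43, Q = 19. (Wedge: Pb − Ps = 24.)
Burden on buyers: $8; on producers: $16. (They sum to $24.)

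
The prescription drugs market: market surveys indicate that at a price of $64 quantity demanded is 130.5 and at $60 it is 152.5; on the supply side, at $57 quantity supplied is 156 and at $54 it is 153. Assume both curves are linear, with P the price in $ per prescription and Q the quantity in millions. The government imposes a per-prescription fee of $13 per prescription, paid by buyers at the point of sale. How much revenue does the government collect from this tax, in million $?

Tax revenue = $1911 million.

Demand slope: (152.5 − 130.5)/(60 − 64) = -5.5, so Qd = 482.5 − 5.5P.
Supply slope: (153 − 156)/(54 − 57) = 1, so Qs = P + 99.
Before the tax: set 482.5 − 5.5P = P + 99 → P* = $59, Q* = 158.
With the tax collected from buyers, demand (in seller-price terms) shifts: Qd = 482.5 − 5.5(P + 13).
New equilibrium: buyers pay $61, producers receive $48, Q = 147. (Wedge: Pb − Ps = 13.)
Revenue = t · Q = 13 · 147 = $1911.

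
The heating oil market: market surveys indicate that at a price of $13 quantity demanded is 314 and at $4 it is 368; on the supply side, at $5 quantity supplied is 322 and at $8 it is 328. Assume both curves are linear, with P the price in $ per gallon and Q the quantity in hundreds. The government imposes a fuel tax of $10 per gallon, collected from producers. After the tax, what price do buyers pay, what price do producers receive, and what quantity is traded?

Buyers pay $12.5; producers receive $2.5; quantity = 317.

Demand slope: (368 − 314)/(4 − 13) = -6, so Qd = 392 − 6P.
Supply slope: (328 − 322)/(8 − 5) = 2, so Qs = 2P + 312.
Without the tax, 392 − 6P = 2P + 312 gives 8P = 80, so P* = $10 and Q* = 332.
With the tax collected from producers, supply shifts: Qs = 2(P − 10) + 312.
Solving gives Q = 317 with buyers paying $12.5 and producers receiving $2.5 (the $10 wedge).
The less price-elastic side of the market bears the larger share of a per-unit tax.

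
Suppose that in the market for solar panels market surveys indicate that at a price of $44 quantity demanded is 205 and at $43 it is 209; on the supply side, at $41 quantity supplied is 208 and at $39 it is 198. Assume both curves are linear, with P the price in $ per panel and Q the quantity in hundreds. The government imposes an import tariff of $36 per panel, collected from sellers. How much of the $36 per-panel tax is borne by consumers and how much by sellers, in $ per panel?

Demand slope: (209 − 205)/(43 − 44) = -4, so Qd = 381 − 4P.
Supply slope: (198 − 208)/(39 − 41) = 5, so Qs = 5P + 3.
Before the tax: set 381 − 4P = 5P + 3 → P* = $42, Q* = 213.
With the tax collected from sellers, supply shifts: Qs = 5(P − 36) + 3.
Solving gives Q = 133 with consumers paying $62 and sellers receiving $26 (the $36 wedge).
Burden on consumers: $20; on sellers: $16. (They sum to $36.)
The less price-elastic side of the market bears the larger share of a per-unit tax.

Consumers bear $20 per panel; sellers bear $16 per panel.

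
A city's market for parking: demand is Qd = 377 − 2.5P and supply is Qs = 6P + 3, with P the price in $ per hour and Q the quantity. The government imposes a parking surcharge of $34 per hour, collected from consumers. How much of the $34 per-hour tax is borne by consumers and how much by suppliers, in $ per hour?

Before the tax: set 377 − 2.5P = 6P + 3 → P* = $44, Q* = 267.
With the tax collected from consumers, demand (in seller-price terms) shifts: Qd = 377 − 2.5(P + 34).
New equilibrium: consumers pay $68, suppliers receive $34, Q = 207. (Wedge: Pb − Ps = 34.)
Burden on consumers: $24; on suppliers: $10. (They sum to $34.)
The less price-elastic side of the market bears the larger share of a per-unit tax.

Consumers bear $24 per hour; suppliers bear $10 per hour.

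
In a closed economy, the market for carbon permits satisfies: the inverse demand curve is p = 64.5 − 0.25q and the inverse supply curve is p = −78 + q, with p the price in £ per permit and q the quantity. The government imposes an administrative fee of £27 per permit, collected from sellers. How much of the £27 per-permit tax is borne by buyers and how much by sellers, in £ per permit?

Inverting to q(p) form: qd = 258 − 4p; qs = p + 78.
Without the tax, 258 − 4p = p + 78 gives 5p = 180, so p* = £36 and q* = 114.
With the tax collected from sellers, supply shifts: qs = (p − 27) + 78.
New equilibrium: buyers pay £41.4, sellers receive £14.4, q = 92.4. (Wedge: pb − ps = 27.)
Burden on buyers: £5.4; on sellers: £21.6. (They sum to £27.)
The less price-elastic side of the market bears the larger share of a per-unit tax.

Buyers bear £5.4 per permit; sellers bear £21.6 per permit.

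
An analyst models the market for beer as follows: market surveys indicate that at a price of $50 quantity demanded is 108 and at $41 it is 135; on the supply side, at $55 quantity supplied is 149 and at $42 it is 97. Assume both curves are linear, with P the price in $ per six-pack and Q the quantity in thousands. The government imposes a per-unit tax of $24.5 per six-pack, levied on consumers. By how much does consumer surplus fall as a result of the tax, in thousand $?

Consumer surplus falls by $1344 thousand.

Demand slope: (135 − 108)/(41 − 50) = -3, so Qd = 258 − 3P.
Supply slope: (97 − 149)/(42 − 55) = 4, so Qs = 4P − 71.
Before the tax: set 258 − 3P = 4P − 71 → P* = $47, Q* = 117.
With the tax collected from consumers, demand (in seller-price terms) shifts: Qd = 258 − 3(P + 24.5).
New equilibrium: consumers pay $61, suppliers receive $36.5, Q = 75. (Wedge: Pb − Ps = 24.5.)
ΔCS is the trapezoid between Q = 75 and Q = 117 of height $14: ½ · (117 + 75) · 14 = $1344.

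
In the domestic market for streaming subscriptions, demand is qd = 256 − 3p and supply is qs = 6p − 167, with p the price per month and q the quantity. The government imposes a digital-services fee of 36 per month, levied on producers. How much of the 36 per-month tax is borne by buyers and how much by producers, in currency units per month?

Buyers bear 24 per month; producers bear 12 per month.

Before the tax: set 256 − 3p = 6p − 167 → p* = 47, q* = 115.
With the tax collected from producers, supply shifts: qs = 6(p − 36) − 167.
Solving gives q = 43 with buyers paying 71 and producers receiving 35 (the 36 wedge).
Burden on buyers: 24; on producers: 12. (They sum to 36.)
The less price-elastic side of the market bears the larger share of a per-unit tax.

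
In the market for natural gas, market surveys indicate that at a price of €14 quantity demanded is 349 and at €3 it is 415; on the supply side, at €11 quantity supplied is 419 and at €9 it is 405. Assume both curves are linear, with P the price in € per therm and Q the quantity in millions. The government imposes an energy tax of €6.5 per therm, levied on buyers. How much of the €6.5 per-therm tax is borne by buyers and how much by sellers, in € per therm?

Buyers bear €3.5 per therm; sellers bear €3 per therm.

Demand slope: (415 − 349)/(3 − 14) = -6, so Qd = 433 − 6P.
Supply slope: (405 − 419)/(9 − 11) = 7, so Qs = 7P + 342.
Without the tax, 433 − 6P = 7P + 342 gives 13P = 91, so P* = €7 and Q* = 391.
With the tax collected from buyers, demand (in seller-price terms) shifts: Qd = 433 − 6(P + 6.5).
New equilibrium: buyers pay €10.5, sellers receive €4, Q = 370. (Wedge: Pb − Ps = 6.5.)
Burden on buyers: €3.5; on sellers: €3. (They sum to €6.5.)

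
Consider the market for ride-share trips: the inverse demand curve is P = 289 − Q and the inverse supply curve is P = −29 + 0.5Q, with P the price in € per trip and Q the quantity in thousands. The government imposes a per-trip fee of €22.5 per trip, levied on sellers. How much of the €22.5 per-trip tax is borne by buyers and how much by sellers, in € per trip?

Inverting to Q(P) form: Qd = 289 − P; Qs = 2P + 58.
Without the tax, 289 − P = 2P + 58 gives 3P = 231, so P* = €77 and Q* = 212.
With the tax collected from sellers, supply shifts: Qs = 2(P − 22.5) + 58.
Solving gives Q = 197 with buyers paying €92 and sellers receiving €69.5 (the €22.5 wedge).
Burden on buyers: €15; on sellers: €7.5. (They sum to €22.5.)

Buyers bear €15 per trip; sellers bear €7.5 per trip.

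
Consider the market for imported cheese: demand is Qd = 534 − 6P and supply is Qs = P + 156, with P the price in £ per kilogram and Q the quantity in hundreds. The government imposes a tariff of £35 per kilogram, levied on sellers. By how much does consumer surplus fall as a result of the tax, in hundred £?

Before the tax: set 534 − 6P = P + 156 → P* = £54, Q* = 210.
With the tax collected from sellers, supply shifts: Qs = (P − 35) + 156.
Solving gives Q = 180 with buyers paying £59 and sellers receiving £24 (the £35 wedge).
ΔCS is the trapezoid between Q = 180 and Q = 210 of height £5: ½ · (210 + 180) · 5 = £975.

Consumer surplus falls by £975 hundred.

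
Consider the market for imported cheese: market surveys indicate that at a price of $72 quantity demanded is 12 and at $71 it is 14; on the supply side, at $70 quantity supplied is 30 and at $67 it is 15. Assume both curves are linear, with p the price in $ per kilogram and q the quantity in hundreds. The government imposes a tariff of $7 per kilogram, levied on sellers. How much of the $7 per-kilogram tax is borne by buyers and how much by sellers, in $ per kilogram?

Demand slope: (14 − 12)/(71 − 72) = -2, so qd = 156 − 2p.
Supply slope: (15 − 30)/(67 − 70) = 5, so qs = 5p − 320.
Without the tax, 156 − 2p = 5p − 320 gives 7p = 476, so p* = $68 and q* = 20.
With the tax collected from sellers, supply shifts: qs = 5(p − 7) − 320.
New equilibrium: buyers pay $73, sellers receive $66, q = 10. (Wedge: pb − ps = 7.)
Burden on buyers: $5; on sellers: $2. (They sum to $7.)
The less price-elastic side of the market bears the larger share of a per-unit tax.

Buyers bear $5 per kilogram; sellers bear $2 per kilogram.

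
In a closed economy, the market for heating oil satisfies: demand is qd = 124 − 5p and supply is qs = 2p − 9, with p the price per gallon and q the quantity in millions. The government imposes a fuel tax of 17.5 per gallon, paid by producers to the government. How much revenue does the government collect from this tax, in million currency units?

Without the tax, 124 − 5p = 2p − 9 gives 7p = 133, so p* = 19 and q* = 29.
With the tax collected from producers, supply shifts: qs = 2(p − 17.5) − 9.
New equilibrium: consumers pay 24, producers receive 6.5, q = 4. (Wedge: pb − ps = 17.5.)
Revenue = t · Q = 17.5 · 4 = 70.

Tax revenue = 70 million.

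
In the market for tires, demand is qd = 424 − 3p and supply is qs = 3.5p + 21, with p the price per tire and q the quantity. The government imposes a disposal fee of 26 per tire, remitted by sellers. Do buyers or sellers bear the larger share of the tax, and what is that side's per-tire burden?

Buyers bear the larger share: 14 per tire.

Without the tax, 424 − 3p = 3.5p + 21 gives 6.5p = 403, so p* = 62 and q* = 238.
With the tax collected from sellers, supply shifts: qs = 3.5(p − 26) + 21.
Solving gives q = 196 with buyers paying 76 and sellers receiving 50 (the 26 wedge).
Per-tire burden: buyers 14, sellers 12.
Buyers take the larger share because demand is less price-elastic here (demand slope 3 vs supply slope 3.5).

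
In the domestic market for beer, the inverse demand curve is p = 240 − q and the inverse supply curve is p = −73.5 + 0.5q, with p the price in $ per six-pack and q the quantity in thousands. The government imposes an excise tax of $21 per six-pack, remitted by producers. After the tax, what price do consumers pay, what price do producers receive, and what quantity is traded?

Consumers pay $45; producers receive $24; quantity = 195.

Rewrite in direct form: qd = 240 − p and qs = 2p + 147.
Without the tax, 240 − p = 2p + 147 gives 3p = 93, so p* = $31 and q* = 209.
With the tax collected from producers, supply shifts: qs = 2(p − 21) + 147.
New equilibrium: consumers pay $45, producers receive $24, q = 195. (Wedge: pb − ps = 21.)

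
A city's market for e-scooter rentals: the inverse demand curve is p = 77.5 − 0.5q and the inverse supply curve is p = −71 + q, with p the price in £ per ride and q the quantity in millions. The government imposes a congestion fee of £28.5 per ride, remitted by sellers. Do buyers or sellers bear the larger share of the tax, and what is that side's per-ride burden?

Inverting to q(p) form: qd = 155 − 2p; qs = p + 71.
Without the tax, 155 − 2p = p + 71 gives 3p = 84, so p* = £28 and q* = 99.
With the tax collected from sellers, supply shifts: qs = (p − 28.5) + 71.
Solving gives q = 80 with buyers paying £37.5 and sellers receiving £9 (the £28.5 wedge).
Per-ride burden: buyers £9.5, sellers £19.
Sellers take the larger share because supply is less price-elastic here (demand slope 2 vs supply slope 1).

Sellers bear the larger share: £19 per ride.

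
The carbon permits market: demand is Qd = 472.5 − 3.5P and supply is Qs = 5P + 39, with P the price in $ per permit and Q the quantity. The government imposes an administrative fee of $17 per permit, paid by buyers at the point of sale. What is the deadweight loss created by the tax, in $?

Deadweight loss = $297.5.

Before the tax: set 472.5 − 3.5P = 5P + 39 → P* = $51, Q* = 294.
With the tax collected from buyers, demand (in seller-price terms) shifts: Qd = 472.5 − 3.5(P + 17).
Solving gives Q = 259 with buyers paying $61 and suppliers receiving $44 (the $17 wedge).
Quantity falls by |ΔQ| = |294 − 259| = 35.
DWL = ½ · t · |ΔQ| = ½ · 17 · 35 = $297.5.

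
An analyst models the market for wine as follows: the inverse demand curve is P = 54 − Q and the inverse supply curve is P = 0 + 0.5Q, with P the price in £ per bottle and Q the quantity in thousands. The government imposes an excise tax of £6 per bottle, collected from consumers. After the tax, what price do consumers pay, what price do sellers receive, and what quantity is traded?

Rewrite in direct form: Qd = 54 − P and Qs = 2P.
Without the tax, 54 − P = 2P gives 3P = 54, so P* = £18 and Q* = 36.
With the tax collected from consumers, demand (in seller-price terms) shifts: Qd = 54 − (P + 6).
New equilibrium: consumers pay £22, sellers receive £16, Q = 32. (Wedge: Pb − Ps = 6.)

Consumers pay £22; sellers receive £16; quantity = 32.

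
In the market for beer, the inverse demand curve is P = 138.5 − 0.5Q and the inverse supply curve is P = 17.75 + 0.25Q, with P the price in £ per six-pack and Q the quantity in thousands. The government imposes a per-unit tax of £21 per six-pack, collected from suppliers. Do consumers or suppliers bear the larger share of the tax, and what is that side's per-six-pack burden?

Inverting to Q(P) form: Qd = 277 − 2P; Qs = 4P − 71.
Without the tax, 277 − 2P = 4P − 71 gives 6P = 348, so P* = £58 and Q* = 161.
With the tax collected from suppliers, supply shifts: Qs = 4(P − 21) − 71.
Solving gives Q = 133 with consumers paying £72 and suppliers receiving £51 (the £21 wedge).
Per-six-pack burden: consumers £14, suppliers £7.
Consumers take the larger share because demand is less price-elastic here (demand slope 2 vs supply slope 4).

Consumers bear the larger share: £14 per six-pack.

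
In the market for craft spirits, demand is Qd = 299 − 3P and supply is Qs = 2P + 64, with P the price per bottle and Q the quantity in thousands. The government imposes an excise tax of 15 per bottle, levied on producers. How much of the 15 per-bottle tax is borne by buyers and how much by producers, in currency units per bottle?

Buyers bear 6 per bottle; producers bear 9 per bottle.

Without the tax, 299 − 3P = 2P + 64 gives 5P = 235, so P* = 47 and Q* = 158.
With the tax collected from producers, supply shifts: Qs = 2(P − 15) + 64.
Solving gives Q = 140 with buyers paying 53 and producers receiving 38 (the 15 wedge).
Burden on buyers: 6; on producers: 9. (They sum to 15.)
The less price-elastic side of the market bears the larger share of a per-unit tax.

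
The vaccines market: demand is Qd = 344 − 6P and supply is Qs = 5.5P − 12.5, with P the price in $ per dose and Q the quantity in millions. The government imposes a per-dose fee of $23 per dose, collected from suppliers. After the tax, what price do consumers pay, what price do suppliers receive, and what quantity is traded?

Consumers pay $42; suppliers receive $19; quantity = 92.

Without the tax, 344 − 6P = 5.5P − 12.5 gives 11.5P = 356.5, so P* = $31 and Q* = 158.
With the tax collected from suppliers, supply shifts: Qs = 5.5(P − 23) − 12.5.
Solving gives Q = 92 with consumers paying $42 and suppliers receiving $19 (the $23 wedge).
The less price-elastic side of the market bears the larger share of a per-unit tax.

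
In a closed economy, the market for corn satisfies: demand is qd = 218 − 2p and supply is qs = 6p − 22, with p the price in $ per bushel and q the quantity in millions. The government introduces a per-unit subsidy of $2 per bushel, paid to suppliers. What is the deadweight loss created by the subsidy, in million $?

Deadweight loss = $3 million.

Before the subsidy: set 218 − 2p = 6p − 22 → p* = $30, q* = 158.
With a per-unit subsidy paid to suppliers, each receives p + 2 per unit sold, so supply becomes qs = 6(p + 2) − 22.
New equilibrium: consumers pay $28.5, suppliers receive $30.5, q = 161. (Wedge: pb − ps = −2.)
Quantity rises by |ΔQ| = |158 − 161| = 3.
DWL = ½ · t · |ΔQ| = ½ · 2 · 3 = $3.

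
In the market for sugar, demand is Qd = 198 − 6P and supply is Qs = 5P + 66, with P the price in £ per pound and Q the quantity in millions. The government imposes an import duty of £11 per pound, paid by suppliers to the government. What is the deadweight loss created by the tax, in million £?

Deadweight loss = £165 million.

Without the tax, 198 − 6P = 5P + 66 gives 11P = 132, so P* = £12 and Q* = 126.
With the tax collected from suppliers, supply shifts: Qs = 5(P − 11) + 66.
New equilibrium: consumers pay £17, suppliers receive £6, Q = 96. (Wedge: Pb − Ps = 11.)
Quantity falls by |ΔQ| = |126 − 96| = 30.
DWL = ½ · t · |ΔQ| = ½ · 11 · 30 = £165.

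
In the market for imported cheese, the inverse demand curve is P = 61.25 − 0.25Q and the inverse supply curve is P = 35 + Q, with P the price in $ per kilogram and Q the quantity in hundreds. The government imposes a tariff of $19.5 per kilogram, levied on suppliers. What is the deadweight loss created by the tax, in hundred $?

Deadweight loss = $152.1 hundred.

Rewrite in direct form: Qd = 245 − 4P and Qs = P − 35.
Without the tax, 245 − 4P = P − 35 gives 5P = 280, so P* = $56 and Q* = 21.
With the tax collected from suppliers, supply shifts: Qs = (P − 19.5) − 35.
New equilibrium: buyers pay $59.9, suppliers receive $40.4, Q = 5.4. (Wedge: Pb − Ps = 19.5.)
Quantity falls by |ΔQ| = |21 − 5.4| = 15.6.
DWL = ½ · t · |ΔQ| = ½ · 19.5 · 15.6 = $152.1.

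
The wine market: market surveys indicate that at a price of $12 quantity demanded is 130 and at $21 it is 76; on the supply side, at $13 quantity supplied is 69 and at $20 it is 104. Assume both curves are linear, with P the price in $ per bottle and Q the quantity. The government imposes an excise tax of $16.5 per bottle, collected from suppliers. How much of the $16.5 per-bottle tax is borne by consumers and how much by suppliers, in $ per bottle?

Consumers bear $7.5 per bottle; suppliers bear $9 per bottle.

Demand slope: (76 − 130)/(21 − 12) = -6, so Qd = 202 − 6P.
Supply slope: (104 − 69)/(20 − 13) = 5, so Qs = 5P + 4.
Without the tax, 202 − 6P = 5P + 4 gives 11P = 198, so P* = $18 and Q* = 94.
With the tax collected from suppliers, supply shifts: Qs = 5(P − 16.5) + 4.
New equilibrium: consumers pay $25.5, suppliers receive $9, Q = 49. (Wedge: Pb − Ps = 16.5.)
Burden on consumers: $7.5; on suppliers: $9. (They sum to $16.5.)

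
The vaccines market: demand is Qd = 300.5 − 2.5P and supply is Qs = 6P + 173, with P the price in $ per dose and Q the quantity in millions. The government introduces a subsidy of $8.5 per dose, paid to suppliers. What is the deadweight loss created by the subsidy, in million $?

Before the subsidy: set 300.5 − 2.5P = 6P + 173 → P* = $15, Q* = 263.
With a per-unit subsidy paid to suppliers, each receives P + 8.5 per unit sold, so supply becomes Qs = 6(P + 8.5) + 173.
Solving gives Q = 278 with buyers paying $9 and suppliers receiving $17.5 (the $8.5 wedge).
Quantity rises by |ΔQ| = |263 − 278| = 15.
DWL = ½ · t · |ΔQ| = ½ · 8.5 · 15 = $63.75.

Deadweight loss = $63.75 million.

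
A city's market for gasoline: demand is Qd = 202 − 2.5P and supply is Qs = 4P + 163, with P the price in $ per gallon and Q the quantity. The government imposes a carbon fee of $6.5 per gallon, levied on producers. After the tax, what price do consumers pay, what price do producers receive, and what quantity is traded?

Consumers pay $10; producers receive $3.5; quantity = 177.

Without the tax, 202 − 2.5P = 4P + 163 gives 6.5P = 39, so P* = $6 and Q* = 187.
With the tax collected from producers, supply shifts: Qs = 4(P − 6.5) + 163.
Solving gives Q = 177 with consumers paying $10 and producers receiving $3.5 (the $6.5 wedge).
The less price-elastic side of the market bears the larger share of a per-unit tax.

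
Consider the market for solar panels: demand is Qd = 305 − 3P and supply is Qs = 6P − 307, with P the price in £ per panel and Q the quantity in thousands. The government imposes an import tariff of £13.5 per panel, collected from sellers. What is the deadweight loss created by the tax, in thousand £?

Without the tax, 305 − 3P = 6P − 307 gives 9P = 612, so P* = £68 and Q* = 101.
With the tax collected from sellers, supply shifts: Qs = 6(P − 13.5) − 307.
Solving gives Q = 74 with consumers paying £77 and sellers receiving £63.5 (the £13.5 wedge).
Quantity falls by |ΔQ| = |101 − 74| = 27.
DWL = ½ · t · |ΔQ| = ½ · 13.5 · 27 = £182.25.

Deadweight loss = £182.25 thousand.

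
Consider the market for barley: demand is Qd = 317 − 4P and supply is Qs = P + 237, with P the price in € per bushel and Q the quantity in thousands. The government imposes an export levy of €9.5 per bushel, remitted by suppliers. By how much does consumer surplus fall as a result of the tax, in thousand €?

Consumer surplus falls by €473.48 thousand.

Before the tax: set 317 − 4P = P + 237 → P* = €16, Q* = 253.
With the tax collected from suppliers, supply shifts: Qs = (P − 9.5) + 237.
New equilibrium: consumers pay €17.9, suppliers receive €8.4, Q = 245.4. (Wedge: Pb − Ps = 9.5.)
ΔCS is the trapezoid between Q = 245.4 and Q = 253 of height €1.9: ½ · (253 + 245.4) · 1.9 = €473.48.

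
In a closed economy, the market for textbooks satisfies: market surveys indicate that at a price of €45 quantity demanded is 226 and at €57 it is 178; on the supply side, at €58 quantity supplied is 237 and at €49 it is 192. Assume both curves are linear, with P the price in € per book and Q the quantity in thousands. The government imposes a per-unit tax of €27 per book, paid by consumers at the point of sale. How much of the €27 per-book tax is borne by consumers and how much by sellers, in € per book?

Demand slope: (178 − 226)/(57 − 45) = -4, so Qd = 406 − 4P.
Supply slope: (192 − 237)/(49 − 58) = 5, so Qs = 5P − 53.
Without the tax, 406 − 4P = 5P − 53 gives 9P = 459, so P* = €51 and Q* = 202.
With the tax collected from consumers, demand (in seller-price terms) shifts: Qd = 406 − 4(P + 27).
Solving gives Q = 142 with consumers paying €66 and sellers receiving €39 (the €27 wedge).
Burden on consumers: €15; on sellers: €12. (They sum to €27.)

Consumers bear €15 per book; sellers bear €12 per book.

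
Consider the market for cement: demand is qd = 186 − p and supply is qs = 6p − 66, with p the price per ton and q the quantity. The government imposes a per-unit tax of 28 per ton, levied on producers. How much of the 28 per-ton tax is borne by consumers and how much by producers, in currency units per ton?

Before the tax: set 186 − p = 6p − 66 → p* = 36, q* = 150.
With the tax collected from producers, supply shifts: qs = 6(p − 28) − 66.
New equilibrium: consumers pay 60, producers receive 32, q = 126. (Wedge: pb − ps = 28.)
Burden on consumers: 24; on producers: 4. (They sum to 28.)
The less price-elastic side of the market bears the larger share of a per-unit tax.

Consumers bear 24 per ton; producers bear 4 per ton.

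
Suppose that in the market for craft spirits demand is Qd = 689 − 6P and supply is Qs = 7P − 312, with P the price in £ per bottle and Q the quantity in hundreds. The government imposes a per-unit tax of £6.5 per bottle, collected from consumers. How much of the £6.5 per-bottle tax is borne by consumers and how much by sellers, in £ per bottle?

Without the tax, 689 − 6P = 7P − 312 gives 13P = 1001, so P* = £77 and Q* = 227.
With the tax collected from consumers, demand (in seller-price terms) shifts: Qd = 689 − 6(P + 6.5).
Solving gives Q = 206 with consumers paying £80.5 and sellers receiving £74 (the £6.5 wedge).
Burden on consumers: £3.5; on sellers: £3. (They sum to £6.5.)

Consumers bear £3.5 per bottle; sellers bear £3 per bottle.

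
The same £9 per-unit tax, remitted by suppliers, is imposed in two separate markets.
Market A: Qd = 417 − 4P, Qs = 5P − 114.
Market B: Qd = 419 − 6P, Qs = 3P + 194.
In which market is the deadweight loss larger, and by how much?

Market A: pre-tax P* = £59, Q* = 181; post-tax Q = 161; deadweight loss = £90.
Market B: pre-tax P* = £25, Q* = 269; post-tax Q = 251; deadweight loss = £81.
Difference: £90 vs £81 → market A is larger by £9.

Market A, by £9.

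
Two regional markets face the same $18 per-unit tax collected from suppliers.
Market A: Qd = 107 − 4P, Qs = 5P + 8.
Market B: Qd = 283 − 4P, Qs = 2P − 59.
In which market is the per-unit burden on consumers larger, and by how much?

Market A, by $4.

Market A: pre-tax P* = $11, Q* = 63; post-tax Q = 23; per-unit burden on consumers = $10.
Market B: pre-tax P* = $57, Q* = 55; post-tax Q = 31; per-unit burden on consumers = $6.
Difference: $10 vs $6 → market A is larger by $4.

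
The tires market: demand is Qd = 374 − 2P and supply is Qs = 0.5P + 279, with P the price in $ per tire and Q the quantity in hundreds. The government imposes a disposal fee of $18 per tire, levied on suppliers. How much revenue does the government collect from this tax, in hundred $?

Tax revenue = $5234.4 hundred.

Without the tax, 374 − 2P = 0.5P + 279 gives 2.5P = 95, so P* = $38 and Q* = 298.
With the tax collected from suppliers, supply shifts: Qs = 0.5(P − 18) + 279.
New equilibrium: consumers pay $41.6, suppliers receive $23.6, Q = 290.8. (Wedge: Pb − Ps = 18.)
Revenue = t · Q = 18 · 290.8 = $5234.4.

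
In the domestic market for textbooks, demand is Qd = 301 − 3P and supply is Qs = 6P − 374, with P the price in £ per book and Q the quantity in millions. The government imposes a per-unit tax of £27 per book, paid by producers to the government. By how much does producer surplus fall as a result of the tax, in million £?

Before the tax: set 301 − 3P = 6P − 374 → P* = £75, Q* = 76.
With the tax collected from producers, supply shifts: Qs = 6(P − 27) − 374.
Solving gives Q = 22 with consumers paying £93 and producers receiving £66 (the £27 wedge).
ΔPS is the trapezoid between Q = 22 and Q = 76 of height £9: ½ · (76 + 22) · 9 = £441.

Producer surplus falls by £441 million.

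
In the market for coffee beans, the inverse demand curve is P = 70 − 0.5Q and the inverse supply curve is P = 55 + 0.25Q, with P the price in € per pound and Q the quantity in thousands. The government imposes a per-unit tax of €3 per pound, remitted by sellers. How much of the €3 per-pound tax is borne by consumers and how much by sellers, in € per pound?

Consumers bear €2 per pound; sellers bear €1 per pound.

Inverting to Q(P) form: Qd = 140 − 2P; Qs = 4P − 220.
Without the tax, 140 − 2P = 4P − 220 gives 6P = 360, so P* = €60 and Q* = 20.
With the tax collected from sellers, supply shifts: Qs = 4(P − 3) − 220.
New equilibrium: consumers pay €62, sellers receive €59, Q = 16. (Wedge: Pb − Ps = 3.)
Burden on consumers: €2; on sellers: €1. (They sum to €3.)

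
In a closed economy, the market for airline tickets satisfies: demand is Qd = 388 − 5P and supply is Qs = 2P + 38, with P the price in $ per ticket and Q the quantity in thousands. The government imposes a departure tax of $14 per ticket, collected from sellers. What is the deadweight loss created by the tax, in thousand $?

Before the tax: set 388 − 5P = 2P + 38 → P* = $50, Q* = 138.
With the tax collected from sellers, supply shifts: Qs = 2(P − 14) + 38.
Solving gives Q = 118 with consumers paying $54 and sellers receiving $40 (the $14 wedge).
Quantity falls by |ΔQ| = |138 − 118| = 20.
DWL = ½ · t · |ΔQ| = ½ · 14 · 20 = $140.

Deadweight loss = $140 thousand.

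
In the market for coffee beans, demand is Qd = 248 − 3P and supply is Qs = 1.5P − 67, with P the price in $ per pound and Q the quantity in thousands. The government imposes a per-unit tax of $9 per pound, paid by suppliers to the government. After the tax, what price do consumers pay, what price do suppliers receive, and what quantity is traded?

Consumers pay $73; suppliers receive $64; quantity = 29.

Without the tax, 248 − 3P = 1.5P − 67 gives 4.5P = 315, so P* = $70 and Q* = 38.
With the tax collected from suppliers, supply shifts: Qs = 1.5(P − 9) − 67.
Solving gives Q = 29 with consumers paying $73 and suppliers receiving $64 (the $9 wedge).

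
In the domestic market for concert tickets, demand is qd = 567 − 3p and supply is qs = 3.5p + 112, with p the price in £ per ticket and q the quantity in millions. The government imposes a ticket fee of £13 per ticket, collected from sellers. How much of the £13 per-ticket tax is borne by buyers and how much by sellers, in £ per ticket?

Without the tax, 567 − 3p = 3.5p + 112 gives 6.5p = 455, so p* = £70 and q* = 357.
With the tax collected from sellers, supply shifts: qs = 3.5(p − 13) + 112.
Solving gives q = 336 with buyers paying £77 and sellers receiving £64 (the £13 wedge).
Burden on buyers: £7; on sellers: £6. (They sum to £13.)

Buyers bear £7 per ticket; sellers bear £6 per ticket.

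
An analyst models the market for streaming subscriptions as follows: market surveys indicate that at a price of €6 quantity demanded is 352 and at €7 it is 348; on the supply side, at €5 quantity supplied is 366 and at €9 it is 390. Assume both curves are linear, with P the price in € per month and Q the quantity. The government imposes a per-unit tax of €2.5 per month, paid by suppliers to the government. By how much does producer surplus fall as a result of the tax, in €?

Demand slope: (348 − 352)/(7 − 6) = -4, so Qd = 376 − 4P.
Supply slope: (390 − 366)/(9 − 5) = 6, so Qs = 6P + 336.
Without the tax, 376 − 4P = 6P + 336 gives 10P = 40, so P* = €4 and Q* = 360.
With the tax collected from suppliers, supply shifts: Qs = 6(P − 2.5) + 336.
New equilibrium: consumers pay €5.5, suppliers receive €3, Q = 354. (Wedge: Pb − Ps = 2.5.)
ΔPS is the trapezoid between Q = 354 and Q = 360 of height €1: ½ · (360 + 354) · 1 = €357.

Producer surplus falls by €357.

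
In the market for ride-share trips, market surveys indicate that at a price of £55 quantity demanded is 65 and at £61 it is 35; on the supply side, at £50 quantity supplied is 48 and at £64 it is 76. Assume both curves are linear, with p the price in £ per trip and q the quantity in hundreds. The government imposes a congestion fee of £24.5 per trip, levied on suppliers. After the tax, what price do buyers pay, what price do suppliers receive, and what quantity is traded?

Demand slope: (35 − 65)/(61 − 55) = -5, so qd = 340 − 5p.
Supply slope: (76 − 48)/(64 − 50) = 2, so qs = 2p − 52.
Before the tax: set 340 − 5p = 2p − 52 → p* = £56, q* = 60.
With the tax collected from suppliers, supply shifts: qs = 2(p − 24.5) − 52.
New equilibrium: buyers pay £63, suppliers receive £38.5, q = 25. (Wedge: pb − ps = 24.5.)
The less price-elastic side of the market bears the larger share of a per-unit tax.

Buyers pay £63; suppliers receive £38.5; quantity = 25.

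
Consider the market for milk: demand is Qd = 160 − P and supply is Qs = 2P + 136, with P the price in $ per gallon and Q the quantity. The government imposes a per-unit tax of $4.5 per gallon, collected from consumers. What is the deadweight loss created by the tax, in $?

Deadweight loss = $6.75.

Before the tax: set 160 − P = 2P + 136 → P* = $8, Q* = 152.
With the tax collected from consumers, demand (in seller-price terms) shifts: Qd = 160 − (P + 4.5).
Solving gives Q = 149 with consumers paying $11 and producers receiving $6.5 (the $4.5 wedge).
Quantity falls by |ΔQ| = |152 − 149| = 3.
DWL = ½ · t · |ΔQ| = ½ · 4.5 · 3 = $6.75.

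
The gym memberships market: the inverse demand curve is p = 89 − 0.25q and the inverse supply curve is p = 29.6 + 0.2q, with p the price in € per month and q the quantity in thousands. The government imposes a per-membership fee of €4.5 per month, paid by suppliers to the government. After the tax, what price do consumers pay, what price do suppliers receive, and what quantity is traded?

Inverting to q(p) form: qd = 356 − 4p; qs = 5p − 148.
Before the tax: set 356 − 4p = 5p − 148 → p* = €56, q* = 132.
With the tax collected from suppliers, supply shifts: qs = 5(p − 4.5) − 148.
Solving gives q = 122 with consumers paying €58.5 and suppliers receiving €54 (the €4.5 wedge).
The less price-elastic side of the market bears the larger share of a per-unit tax.

Consumers pay €58.5; suppliers receive €54; quantity = 122.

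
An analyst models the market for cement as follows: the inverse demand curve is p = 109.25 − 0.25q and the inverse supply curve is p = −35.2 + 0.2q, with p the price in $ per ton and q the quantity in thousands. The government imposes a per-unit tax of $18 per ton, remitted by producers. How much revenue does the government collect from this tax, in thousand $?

Tax revenue = $5058 thousand.

Rewrite in direct form: qd = 437 − 4p and qs = 5p + 176.
Before the tax: set 437 − 4p = 5p + 176 → p* = $29, q* = 321.
With the tax collected from producers, supply shifts: qs = 5(p − 18) + 176.
Solving gives q = 281 with buyers paying $39 and producers receiving $21 (the $18 wedge).
Revenue = t · Q = 18 · 281 = $5058.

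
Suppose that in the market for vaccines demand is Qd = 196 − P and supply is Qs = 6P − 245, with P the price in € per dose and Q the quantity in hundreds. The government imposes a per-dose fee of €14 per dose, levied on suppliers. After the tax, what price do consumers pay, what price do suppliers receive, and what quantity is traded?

Before the tax: set 196 − P = 6P − 245 → P* = €63, Q* = 133.
With the tax collected from suppliers, supply shifts: Qs = 6(P − 14) − 245.
Solving gives Q = 121 with consumers paying €75 and suppliers receiving €61 (the €14 wedge).
The less price-elastic side of the market bears the larger share of a per-unit tax.

Consumers pay €75; suppliers receive €61; quantity = 121.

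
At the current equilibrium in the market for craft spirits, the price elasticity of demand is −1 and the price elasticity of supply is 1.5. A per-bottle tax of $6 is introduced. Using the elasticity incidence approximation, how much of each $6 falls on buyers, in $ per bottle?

Buyers bear ≈ $3.6 per bottle.

Incidence ratio: buyers' share ≈ εs / (εs + |εd|) = 1.5 / (1.5 + 1) = 0.6.
So buyers bear ≈ 0.6 × $6 = $3.6; producers bear $2.4.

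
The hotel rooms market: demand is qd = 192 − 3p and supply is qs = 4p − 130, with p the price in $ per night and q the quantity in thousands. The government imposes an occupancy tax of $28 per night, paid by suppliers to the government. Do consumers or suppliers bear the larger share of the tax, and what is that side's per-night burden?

Consumers bear the larger share: $16 per night.

Before the tax: set 192 − 3p = 4p − 130 → p* = $46, q* = 54.
With the tax collected from suppliers, supply shifts: qs = 4(p − 28) − 130.
New equilibrium: consumers pay $62, suppliers receive $34, q = 6. (Wedge: pb − ps = 28.)
Per-night burden: consumers $16, suppliers $12.
Consumers take the larger share because demand is less price-elastic here (demand slope 3 vs supply slope 4).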